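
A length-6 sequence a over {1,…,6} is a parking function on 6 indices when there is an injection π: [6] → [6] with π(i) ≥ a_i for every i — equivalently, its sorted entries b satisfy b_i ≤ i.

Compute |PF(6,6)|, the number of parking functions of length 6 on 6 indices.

Count = 1·7^5 = 1×16807 = 16807 (Pollak)
E.g. (3,4,2,6,1,4) → sorted (1,2,3,4,4,6): b_i ≤ i ∀i, a PF.

16807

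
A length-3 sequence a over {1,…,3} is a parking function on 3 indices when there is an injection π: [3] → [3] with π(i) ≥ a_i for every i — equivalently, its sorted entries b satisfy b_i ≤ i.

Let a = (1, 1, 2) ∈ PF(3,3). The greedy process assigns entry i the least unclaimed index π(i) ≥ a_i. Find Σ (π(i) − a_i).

2

Σπ = 6 ({1..3} each once); Σa = 1+1+2 = 4; disp = 6−4 = 2.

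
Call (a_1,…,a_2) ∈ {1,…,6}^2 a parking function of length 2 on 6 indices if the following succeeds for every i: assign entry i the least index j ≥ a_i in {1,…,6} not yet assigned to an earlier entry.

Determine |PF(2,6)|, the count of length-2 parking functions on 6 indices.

#PF = (7−2)·7^(2−1) = 5·7 = 35 [KW]
E.g. (5,1) → sorted (1,5): b_i ≤ 4+i ∀i, a PF.

35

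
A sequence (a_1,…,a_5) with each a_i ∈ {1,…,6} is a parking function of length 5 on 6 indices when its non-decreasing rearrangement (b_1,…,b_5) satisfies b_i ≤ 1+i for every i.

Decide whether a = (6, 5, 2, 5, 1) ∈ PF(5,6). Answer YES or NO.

NO

Order a: b = (1, 2, 5, 5, 6).
  b_1=1 ≤ 2
  b_2=2 ≤ 3
  b_3=5 > 4
  fails at i=3 ⇒ NO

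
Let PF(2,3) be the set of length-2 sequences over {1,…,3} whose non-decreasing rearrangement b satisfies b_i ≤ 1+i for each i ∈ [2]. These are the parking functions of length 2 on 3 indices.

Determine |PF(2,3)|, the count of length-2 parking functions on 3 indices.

8

|PF| = 2·4^1 = 2·4 = 8 [KW]
Example (2,2) → sorted (2,2): b_i ≤ 1+i ∀i, a PF.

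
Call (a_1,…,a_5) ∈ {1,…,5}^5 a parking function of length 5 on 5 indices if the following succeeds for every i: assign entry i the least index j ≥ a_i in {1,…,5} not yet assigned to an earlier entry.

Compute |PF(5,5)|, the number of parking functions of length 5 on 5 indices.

|PF| = (5−5+1)·(5+1)^(5−1) = 1·1296 = 1296 (Konheim–Weiss)
Check (2,4,2,1,4) → sorted (1,2,2,4,4): b_i ≤ i ∀i, a PF.

1296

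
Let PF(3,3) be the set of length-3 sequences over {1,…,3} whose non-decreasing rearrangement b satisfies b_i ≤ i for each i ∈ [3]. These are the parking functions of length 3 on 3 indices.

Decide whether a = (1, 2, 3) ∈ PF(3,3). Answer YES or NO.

Rearranged: b = (1, 2, 3).
  b_1=1 ≤ 1
  b_2=2 ≤ 2
  b_3=3 ≤ 3
All bounds hold ⇒ YES

YES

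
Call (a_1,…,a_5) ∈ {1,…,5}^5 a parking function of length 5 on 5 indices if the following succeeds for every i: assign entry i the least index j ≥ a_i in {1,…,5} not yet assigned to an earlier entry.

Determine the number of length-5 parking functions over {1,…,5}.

Count = 1·6^4 = 1 · 1296 = 1296
Example (1,3,4,3,1) → sorted (1,1,3,3,4): b_i ≤ i ∀i, a PF.

1296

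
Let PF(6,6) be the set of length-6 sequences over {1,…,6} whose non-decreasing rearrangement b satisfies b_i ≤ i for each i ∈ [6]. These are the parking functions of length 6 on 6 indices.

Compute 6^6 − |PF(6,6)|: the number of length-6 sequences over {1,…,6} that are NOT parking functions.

29849

#PF = (7−6)·7^(6−1) = 1·16807 = 16807
Example (1,2,5,6,2,6) → sorted (1,2,2,5,6,6): b_4=5>4, not a PF.
6^6 − 16807 = 46656 − 16807 = 29849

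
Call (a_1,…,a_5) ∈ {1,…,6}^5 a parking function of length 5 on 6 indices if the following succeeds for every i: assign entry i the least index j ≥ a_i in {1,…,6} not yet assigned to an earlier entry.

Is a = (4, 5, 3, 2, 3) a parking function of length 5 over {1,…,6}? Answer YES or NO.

YES

Order a: b = (2, 3, 3, 4, 5).
  b_1=2 ≤ 2
  b_2=3 ≤ 3
  b_3=3 ≤ 4
  b_4=4 ≤ 5
  b_5=5 ≤ 6
All bounds hold ⇒ YES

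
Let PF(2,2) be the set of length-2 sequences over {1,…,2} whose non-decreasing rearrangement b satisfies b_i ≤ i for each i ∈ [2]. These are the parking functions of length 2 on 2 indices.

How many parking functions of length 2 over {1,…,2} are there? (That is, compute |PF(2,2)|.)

3

#PF = (2+1−2)·(2+1)^{2−1} = 1 · 3 = 3
Check (1,2) → sorted (1,2): b_i ≤ i ∀i, a PF.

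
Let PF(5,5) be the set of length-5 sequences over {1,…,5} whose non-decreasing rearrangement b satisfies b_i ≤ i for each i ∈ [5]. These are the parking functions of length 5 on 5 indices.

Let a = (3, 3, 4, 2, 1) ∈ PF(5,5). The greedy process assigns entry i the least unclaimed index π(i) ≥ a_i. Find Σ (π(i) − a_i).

Σπ = 15 ({1..5} each once); Σa = 3+3+4+2+1 = 13; disp = 15−13 = 2.

2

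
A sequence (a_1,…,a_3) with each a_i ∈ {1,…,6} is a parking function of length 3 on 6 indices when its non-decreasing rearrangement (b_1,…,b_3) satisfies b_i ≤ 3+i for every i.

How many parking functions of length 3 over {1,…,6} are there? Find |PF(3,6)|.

196

#PF = (7−3)·7^(3−1) = 4×49 = 196 (Pollak)
E.g. (4,1,5) → sorted (1,4,5): b_i ≤ 3+i ∀i, a PF.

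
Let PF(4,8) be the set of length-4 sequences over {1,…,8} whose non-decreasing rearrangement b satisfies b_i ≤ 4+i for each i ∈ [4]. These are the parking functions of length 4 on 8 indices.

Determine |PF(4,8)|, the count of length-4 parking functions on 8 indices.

3645

|PF(4,8)| = (8+1−4)·(8+1)^{4−1} = 5×729 = 3645
E.g. (6,3,1,1) → sorted (1,1,3,6): b_i ≤ 4+i ∀i, a PF.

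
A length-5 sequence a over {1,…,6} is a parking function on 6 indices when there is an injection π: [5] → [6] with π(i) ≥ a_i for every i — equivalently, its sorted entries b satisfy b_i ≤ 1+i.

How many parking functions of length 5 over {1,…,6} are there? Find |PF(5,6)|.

|PF| = 2·7^4 = 2·2401 = 4802 [KW]
Check (2,4,3,6,5) → sorted (2,3,4,5,6): b_i ≤ 1+i ∀i, a PF.

4802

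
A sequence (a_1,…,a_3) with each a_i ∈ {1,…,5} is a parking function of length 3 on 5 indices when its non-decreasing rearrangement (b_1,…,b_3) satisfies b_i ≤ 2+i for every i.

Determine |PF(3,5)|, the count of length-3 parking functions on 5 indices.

|PF(3,5)| = (6−3)·6^(3−1) = 3·36 = 108 [KW]
E.g. (1,1,2) → sorted (1,1,2): b_i ≤ 2+i ∀i, a PF.

108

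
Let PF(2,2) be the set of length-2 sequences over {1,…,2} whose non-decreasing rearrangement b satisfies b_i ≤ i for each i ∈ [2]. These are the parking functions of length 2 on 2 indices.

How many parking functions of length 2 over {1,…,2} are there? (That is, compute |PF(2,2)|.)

3

|PF| = 1·3^1 = 1·3 = 3 [KW]
One tuple (1,1) → sorted (1,1): b_i ≤ i ∀i, a PF.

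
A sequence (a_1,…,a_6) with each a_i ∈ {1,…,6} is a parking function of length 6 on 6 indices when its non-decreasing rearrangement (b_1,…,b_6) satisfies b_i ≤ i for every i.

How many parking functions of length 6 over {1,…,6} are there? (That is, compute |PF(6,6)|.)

16807

|PF(6,6)| = (6+1−6)·(6+1)^{6−1} = 1·16807 = 16807 [KW]
Check (5,2,2,3,4,1) → sorted (1,2,2,3,4,5): b_i ≤ i ∀i, a PF.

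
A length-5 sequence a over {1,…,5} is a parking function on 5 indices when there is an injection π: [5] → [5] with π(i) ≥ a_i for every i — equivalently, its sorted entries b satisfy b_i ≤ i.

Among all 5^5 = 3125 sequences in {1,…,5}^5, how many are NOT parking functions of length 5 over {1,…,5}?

1829

Count = (6−5)·6^(5−1) = 1·1296 = 1296 (Pollak)
Check (4,5,5,3,5) → sorted (3,4,5,5,5): b_1=3>1, not a PF.
So 3125 − 1296 = 1829 fail.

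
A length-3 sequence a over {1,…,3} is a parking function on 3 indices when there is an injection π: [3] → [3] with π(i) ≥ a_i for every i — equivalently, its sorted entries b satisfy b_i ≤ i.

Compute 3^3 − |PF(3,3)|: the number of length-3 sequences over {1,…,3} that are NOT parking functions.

|PF(3,3)| = (3−3+1)·(3+1)^(3−1) = 1×16 = 16 (Pollak)
One tuple (2,3,2) → sorted (2,2,3): b_1=2>1, not a PF.
Total 27; non-PF = 27−16 = 11

11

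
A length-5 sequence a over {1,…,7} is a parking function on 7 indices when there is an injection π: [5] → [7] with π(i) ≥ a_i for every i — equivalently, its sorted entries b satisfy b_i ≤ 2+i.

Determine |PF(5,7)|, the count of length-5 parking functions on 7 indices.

12288

#PF = (7−5+1)·(7+1)^(5−1) = 3×4096 = 12288 (Pollak)
Example (3,5,1,3,7) → sorted (1,3,3,5,7): b_i ≤ 2+i ∀i, a PF.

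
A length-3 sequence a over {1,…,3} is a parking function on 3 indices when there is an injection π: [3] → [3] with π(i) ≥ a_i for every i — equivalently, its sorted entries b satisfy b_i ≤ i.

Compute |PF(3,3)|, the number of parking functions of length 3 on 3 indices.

16

#PF = (3+1−3)·(3+1)^{3−1} = 1·16 = 16 (Konheim–Weiss)
One tuple (2,1,1) → sorted (1,1,2): b_i ≤ i ∀i, a PF.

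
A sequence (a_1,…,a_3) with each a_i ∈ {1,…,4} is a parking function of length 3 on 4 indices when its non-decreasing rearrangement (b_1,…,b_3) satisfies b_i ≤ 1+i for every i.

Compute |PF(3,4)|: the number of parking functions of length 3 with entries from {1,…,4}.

50

Count = 2·5^2 = 2×25 = 50 [KW]
One tuple (1,1,3) → sorted (1,1,3): b_i ≤ 1+i ∀i, a PF.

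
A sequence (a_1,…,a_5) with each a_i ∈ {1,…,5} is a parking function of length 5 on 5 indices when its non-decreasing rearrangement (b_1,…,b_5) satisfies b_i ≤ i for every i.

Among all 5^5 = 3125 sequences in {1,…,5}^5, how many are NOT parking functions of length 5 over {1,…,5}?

|PF| = (5+1−5)·(5+1)^{5−1} = 1 · 1296 = 1296 [KW]
E.g. (4,4,2,5,3) → sorted (2,3,4,4,5): b_1=2>1, not a PF.
5^5 − 1296 = 3125 − 1296 = 1829

1829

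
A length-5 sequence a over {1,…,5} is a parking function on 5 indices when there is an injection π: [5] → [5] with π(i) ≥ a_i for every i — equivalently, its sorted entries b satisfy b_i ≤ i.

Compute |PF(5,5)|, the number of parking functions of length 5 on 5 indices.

Count = (5−5+1)·(5+1)^(5−1) = 1×1296 = 1296 (Pollak)
One tuple (2,1,3,3,4) → sorted (1,2,3,3,4): b_i ≤ i ∀i, a PF.

1296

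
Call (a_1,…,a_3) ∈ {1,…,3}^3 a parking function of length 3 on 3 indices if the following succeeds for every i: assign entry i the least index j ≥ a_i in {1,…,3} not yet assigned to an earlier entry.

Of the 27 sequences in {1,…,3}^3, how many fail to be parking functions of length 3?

|PF(3,3)| = (4−3)·4^(3−1) = 1·16 = 16 (Konheim–Weiss)
E.g. (2,2,2) → sorted (2,2,2): b_1=2>1, not a PF.
Total 27; non-PF = 27−16 = 11

11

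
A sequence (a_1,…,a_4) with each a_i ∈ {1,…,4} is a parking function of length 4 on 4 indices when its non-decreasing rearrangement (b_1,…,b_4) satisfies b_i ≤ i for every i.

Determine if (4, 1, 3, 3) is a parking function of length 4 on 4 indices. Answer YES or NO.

NO

Rearranged: b = (1, 3, 3, 4).
  b_1=1 ≤ 1
  b_2=3 > 2
  fails at i=2 ⇒ NO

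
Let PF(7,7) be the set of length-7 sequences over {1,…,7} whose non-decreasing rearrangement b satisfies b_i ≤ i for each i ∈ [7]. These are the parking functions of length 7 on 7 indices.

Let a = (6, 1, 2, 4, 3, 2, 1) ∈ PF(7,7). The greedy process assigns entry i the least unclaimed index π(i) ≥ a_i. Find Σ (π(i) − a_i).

Σπ(i) = 1+…+7 = 28; Σa = 6+1+2+4+3+2+1 = 19; disp = 28−19 = 9.

9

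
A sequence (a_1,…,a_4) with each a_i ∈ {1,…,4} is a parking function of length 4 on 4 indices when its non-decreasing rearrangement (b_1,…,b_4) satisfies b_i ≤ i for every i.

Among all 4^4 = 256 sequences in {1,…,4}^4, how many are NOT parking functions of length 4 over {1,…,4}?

Count = 1·5^3 = 1 · 125 = 125 (Konheim–Weiss)
E.g. (3,3,2,3) → sorted (2,3,3,3): b_1=2>1, not a PF.
So 256 − 125 = 131 fail.

131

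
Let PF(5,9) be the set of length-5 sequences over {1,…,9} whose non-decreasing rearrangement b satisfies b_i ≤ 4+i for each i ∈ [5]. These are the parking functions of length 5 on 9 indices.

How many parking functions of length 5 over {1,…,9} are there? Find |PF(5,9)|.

#PF = (9−5+1)·(9+1)^(5−1) = 5·10000 = 50000
E.g. (2,8,3,3,2) → sorted (2,2,3,3,8): b_i ≤ 4+i ∀i, a PF.

50000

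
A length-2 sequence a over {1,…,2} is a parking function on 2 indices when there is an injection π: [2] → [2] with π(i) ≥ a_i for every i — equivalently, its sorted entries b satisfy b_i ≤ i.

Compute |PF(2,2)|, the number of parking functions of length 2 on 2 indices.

3

|PF| = 1·3^1 = 1 · 3 = 3 [KW]
E.g. (1,2) → sorted (1,2): b_i ≤ i ∀i, a PF.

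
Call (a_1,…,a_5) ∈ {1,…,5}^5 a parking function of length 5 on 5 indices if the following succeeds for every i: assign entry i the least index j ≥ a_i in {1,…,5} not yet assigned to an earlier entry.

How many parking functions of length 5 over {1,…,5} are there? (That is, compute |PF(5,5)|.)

1296

|PF| = (6−5)·6^(5−1) = 1×1296 = 1296 (Pollak)
Check (2,3,4,1,4) → sorted (1,2,3,4,4): b_i ≤ i ∀i, a PF.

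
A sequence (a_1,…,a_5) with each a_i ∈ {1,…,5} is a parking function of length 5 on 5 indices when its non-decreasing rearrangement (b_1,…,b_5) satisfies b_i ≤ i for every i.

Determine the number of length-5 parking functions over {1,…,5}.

1296

|PF| = (6−5)·6^(5−1) = 1×1296 = 1296
Check (4,1,1,2,2) → sorted (1,1,2,2,4): b_i ≤ i ∀i, a PF.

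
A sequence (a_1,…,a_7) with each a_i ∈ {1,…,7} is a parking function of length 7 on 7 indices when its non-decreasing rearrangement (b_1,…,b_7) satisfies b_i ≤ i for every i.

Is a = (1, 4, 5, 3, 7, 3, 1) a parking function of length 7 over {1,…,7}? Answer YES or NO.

YES

Order a: b = (1, 1, 3, 3, 4, 5, 7).
  b_1=1 ≤ 1
  b_2=1 ≤ 2
  b_3=3 ≤ 3
  b_4=3 ≤ 4
  b_5=4 ≤ 5
  b_6=5 ≤ 6
  b_7=7 ≤ 7
All bounds hold ⇒ YES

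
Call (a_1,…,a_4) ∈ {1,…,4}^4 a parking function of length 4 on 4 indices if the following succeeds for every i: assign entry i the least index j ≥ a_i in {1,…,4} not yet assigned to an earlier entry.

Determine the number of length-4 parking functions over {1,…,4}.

|PF(4,4)| = 1·5^3 = 1×125 = 125
One tuple (2,3,1,1) → sorted (1,1,2,3): b_i ≤ i ∀i, a PF.

125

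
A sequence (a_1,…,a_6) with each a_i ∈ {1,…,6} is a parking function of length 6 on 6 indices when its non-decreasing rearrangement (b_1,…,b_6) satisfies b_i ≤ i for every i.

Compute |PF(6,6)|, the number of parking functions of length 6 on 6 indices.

16807

|PF(6,6)| = (7−6)·7^(6−1) = 1×16807 = 16807 (Pollak)
One tuple (3,6,1,2,5,4) → sorted (1,2,3,4,5,6): b_i ≤ i ∀i, a PF.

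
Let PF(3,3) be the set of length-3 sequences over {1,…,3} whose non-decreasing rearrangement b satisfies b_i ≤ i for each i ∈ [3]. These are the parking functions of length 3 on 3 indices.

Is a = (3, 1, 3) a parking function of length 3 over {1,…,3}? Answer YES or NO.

Sorted: b = (1, 3, 3).
  b_1=1 ≤ 1
  b_2=3 > 2
  fails at i=2 ⇒ NO

NO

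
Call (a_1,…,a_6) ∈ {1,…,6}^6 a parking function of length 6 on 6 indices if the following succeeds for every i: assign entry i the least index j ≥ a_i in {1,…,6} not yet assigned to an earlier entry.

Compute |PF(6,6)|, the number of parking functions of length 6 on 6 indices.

16807

#PF = 1·7^5 = 1·16807 = 16807 [KW]
Example (4,1,1,3,5,5) → sorted (1,1,3,4,5,5): b_i ≤ i ∀i, a PF.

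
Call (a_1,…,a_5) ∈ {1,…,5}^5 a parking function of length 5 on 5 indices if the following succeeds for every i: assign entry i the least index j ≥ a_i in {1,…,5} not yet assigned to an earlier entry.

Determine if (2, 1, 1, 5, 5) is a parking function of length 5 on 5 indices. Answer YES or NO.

NO

Rearranged: b = (1, 1, 2, 5, 5).
  b_1=1 ≤ 1
  b_2=1 ≤ 2
  b_3=2 ≤ 3
  b_4=5 > 4
  fails at i=4 ⇒ NO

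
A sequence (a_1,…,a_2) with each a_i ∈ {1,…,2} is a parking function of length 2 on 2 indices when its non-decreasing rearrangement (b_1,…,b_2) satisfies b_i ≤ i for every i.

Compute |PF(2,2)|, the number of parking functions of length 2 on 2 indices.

3

#PF = (2+1−2)·(2+1)^{2−1} = 1·3 = 3 (Pollak)
Check (1,2) → sorted (1,2): b_i ≤ i ∀i, a PF.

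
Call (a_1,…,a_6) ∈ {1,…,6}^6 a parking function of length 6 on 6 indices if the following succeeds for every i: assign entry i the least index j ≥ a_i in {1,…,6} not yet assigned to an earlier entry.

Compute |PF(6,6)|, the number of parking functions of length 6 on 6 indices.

16807

#PF = 1·7^5 = 1×16807 = 16807 [KW]
Example (5,4,3,5,2,1) → sorted (1,2,3,4,5,5): b_i ≤ i ∀i, a PF.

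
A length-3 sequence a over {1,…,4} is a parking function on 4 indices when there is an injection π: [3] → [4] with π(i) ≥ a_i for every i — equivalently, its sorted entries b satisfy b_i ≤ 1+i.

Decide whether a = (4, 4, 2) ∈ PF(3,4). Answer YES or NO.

NO

Order a: b = (2, 4, 4).
  b_1=2 ≤ 2
  b_2=4 > 3
  fails at i=2 ⇒ NO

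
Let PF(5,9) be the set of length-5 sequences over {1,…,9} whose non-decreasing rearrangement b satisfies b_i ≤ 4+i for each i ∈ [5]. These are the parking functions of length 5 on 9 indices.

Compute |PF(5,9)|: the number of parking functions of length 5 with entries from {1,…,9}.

|PF(5,9)| = (9−5+1)·(9+1)^(5−1) = 5·10000 = 50000 (Pollak)
Example (8,2,5,1,5) → sorted (1,2,5,5,8): b_i ≤ 4+i ∀i, a PF.

50000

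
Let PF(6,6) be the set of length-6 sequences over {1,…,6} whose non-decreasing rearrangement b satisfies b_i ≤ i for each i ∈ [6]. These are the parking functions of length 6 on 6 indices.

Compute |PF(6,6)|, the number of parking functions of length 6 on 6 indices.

16807

|PF(6,6)| = 1·7^5 = 1·16807 = 16807
Example (5,2,1,1,2,4) → sorted (1,1,2,2,4,5): b_i ≤ i ∀i, a PF.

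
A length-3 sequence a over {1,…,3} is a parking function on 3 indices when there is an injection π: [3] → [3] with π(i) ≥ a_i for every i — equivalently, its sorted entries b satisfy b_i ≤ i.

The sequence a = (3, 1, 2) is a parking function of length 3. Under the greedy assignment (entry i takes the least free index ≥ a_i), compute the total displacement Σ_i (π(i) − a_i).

Σπ = 3·4/2 = 6 (π permutes [3]); Σa = 3+1+2 = 6; disp = 6−6 = 0.

0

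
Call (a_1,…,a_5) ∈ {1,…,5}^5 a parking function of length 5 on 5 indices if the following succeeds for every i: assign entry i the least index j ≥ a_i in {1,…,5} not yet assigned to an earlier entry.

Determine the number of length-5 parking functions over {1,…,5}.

1296

#PF = (6−5)·6^(5−1) = 1×1296 = 1296 [KW]
Example (1,1,1,5,2) → sorted (1,1,1,2,5): b_i ≤ i ∀i, a PF.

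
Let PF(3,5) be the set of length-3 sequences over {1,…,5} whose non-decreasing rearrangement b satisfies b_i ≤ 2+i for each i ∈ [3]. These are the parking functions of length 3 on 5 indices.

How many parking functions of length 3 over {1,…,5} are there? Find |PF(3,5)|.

Count = (6−3)·6^(3−1) = 3 · 36 = 108 [KW]
One tuple (5,2,3) → sorted (2,3,5): b_i ≤ 2+i ∀i, a PF.

108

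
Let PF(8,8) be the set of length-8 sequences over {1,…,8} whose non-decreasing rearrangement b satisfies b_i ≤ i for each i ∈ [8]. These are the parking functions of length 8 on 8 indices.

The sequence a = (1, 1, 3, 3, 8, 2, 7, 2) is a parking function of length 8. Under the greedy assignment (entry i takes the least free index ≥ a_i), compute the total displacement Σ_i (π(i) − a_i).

Σπ(i) = 1+…+8 = 36; Σa = 1+1+3+3+8+2+7+2 = 27; disp = 36−27 = 9.

9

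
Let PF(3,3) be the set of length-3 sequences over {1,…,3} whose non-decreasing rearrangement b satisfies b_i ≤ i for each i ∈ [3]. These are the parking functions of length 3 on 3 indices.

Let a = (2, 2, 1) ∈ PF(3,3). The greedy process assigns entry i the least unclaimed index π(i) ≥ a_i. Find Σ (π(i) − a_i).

1

Σπ = 6 ({1..3} each once); Σa = 2+2+1 = 5; disp = 6−5 = 1.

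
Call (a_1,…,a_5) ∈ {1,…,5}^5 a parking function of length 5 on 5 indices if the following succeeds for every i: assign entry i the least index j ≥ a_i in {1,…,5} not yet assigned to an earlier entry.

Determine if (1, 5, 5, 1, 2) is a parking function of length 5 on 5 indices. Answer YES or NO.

Rearranged: b = (1, 1, 2, 5, 5).
  b_1=1 ≤ 1
  b_2=1 ≤ 2
  b_3=2 ≤ 3
  b_4=5 > 4
  fails at i=4 ⇒ NO

NO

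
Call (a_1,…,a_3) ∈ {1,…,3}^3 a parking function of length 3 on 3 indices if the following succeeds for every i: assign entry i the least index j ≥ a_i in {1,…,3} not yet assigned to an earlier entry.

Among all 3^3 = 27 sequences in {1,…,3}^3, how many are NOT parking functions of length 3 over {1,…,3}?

|PF(3,3)| = 1·4^2 = 1 · 16 = 16 (Pollak)
E.g. (3,2,2) → sorted (2,2,3): b_1=2>1, not a PF.
Total 27; non-PF = 27−16 = 11

11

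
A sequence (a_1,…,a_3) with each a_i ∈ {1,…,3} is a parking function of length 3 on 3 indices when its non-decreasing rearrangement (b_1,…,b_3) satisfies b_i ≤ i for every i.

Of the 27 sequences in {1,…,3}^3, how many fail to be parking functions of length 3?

Count = (3−3+1)·(3+1)^(3−1) = 1 · 16 = 16 [KW]
E.g. (2,2,3) → sorted (2,2,3): b_1=2>1, not a PF.
So 27 − 16 = 11 fail.

11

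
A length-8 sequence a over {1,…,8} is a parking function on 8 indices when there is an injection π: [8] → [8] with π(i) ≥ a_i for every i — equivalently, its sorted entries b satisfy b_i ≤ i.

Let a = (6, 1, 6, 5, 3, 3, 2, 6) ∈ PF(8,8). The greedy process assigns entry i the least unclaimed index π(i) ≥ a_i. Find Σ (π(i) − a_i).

4

Σπ = 36 ({1..8} each once); Σa = 6+1+6+5+3+3+2+6 = 32; disp = 36−32 = 4.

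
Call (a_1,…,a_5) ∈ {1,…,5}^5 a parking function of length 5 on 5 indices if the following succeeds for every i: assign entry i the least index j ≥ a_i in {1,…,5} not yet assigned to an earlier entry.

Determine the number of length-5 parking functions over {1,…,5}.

|PF| = (5+1−5)·(5+1)^{5−1} = 1·1296 = 1296 (Konheim–Weiss)
One tuple (2,5,3,3,1) → sorted (1,2,3,3,5): b_i ≤ i ∀i, a PF.

1296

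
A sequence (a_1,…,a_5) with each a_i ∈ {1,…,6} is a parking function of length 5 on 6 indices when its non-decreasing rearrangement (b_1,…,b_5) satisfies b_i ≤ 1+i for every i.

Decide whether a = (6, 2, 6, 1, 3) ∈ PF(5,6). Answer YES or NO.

NO

Sorted: b = (1, 2, 3, 6, 6).
  b_1=1 ≤ 2
  b_2=2 ≤ 3
  b_3=3 ≤ 4
  b_4=6 > 5
  fails at i=4 ⇒ NO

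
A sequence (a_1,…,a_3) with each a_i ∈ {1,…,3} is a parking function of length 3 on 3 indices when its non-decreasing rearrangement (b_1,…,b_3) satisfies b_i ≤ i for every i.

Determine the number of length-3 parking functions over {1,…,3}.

Count = 1·4^2 = 1×16 = 16
One tuple (1,3,1) → sorted (1,1,3): b_i ≤ i ∀i, a PF.

16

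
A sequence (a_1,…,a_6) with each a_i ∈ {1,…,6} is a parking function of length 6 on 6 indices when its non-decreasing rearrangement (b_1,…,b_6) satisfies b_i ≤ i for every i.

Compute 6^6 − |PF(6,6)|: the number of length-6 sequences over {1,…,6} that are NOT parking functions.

29849

|PF| = (6−6+1)·(6+1)^(6−1) = 1 · 16807 = 16807
Check (3,6,1,6,4,5) → sorted (1,3,4,5,6,6): b_2=3>2, not a PF.
6^6 − 16807 = 46656 − 16807 = 29849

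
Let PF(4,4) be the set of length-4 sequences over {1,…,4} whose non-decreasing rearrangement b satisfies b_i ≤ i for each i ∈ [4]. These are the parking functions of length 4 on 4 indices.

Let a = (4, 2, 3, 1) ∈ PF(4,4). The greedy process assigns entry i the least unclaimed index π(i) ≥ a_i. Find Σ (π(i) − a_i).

Σπ(i) = 1+…+4 = 10; Σa = 4+2+3+1 = 10; disp = 10−10 = 0.

0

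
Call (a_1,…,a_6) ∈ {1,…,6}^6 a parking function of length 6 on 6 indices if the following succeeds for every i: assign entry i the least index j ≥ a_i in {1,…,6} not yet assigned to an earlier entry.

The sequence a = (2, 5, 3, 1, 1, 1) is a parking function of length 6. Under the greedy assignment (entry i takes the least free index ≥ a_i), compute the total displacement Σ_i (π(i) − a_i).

8

Σπ = 6·7/2 = 21 (π permutes [6]); Σa = 2+5+3+1+1+1 = 13; disp = 21−13 = 8.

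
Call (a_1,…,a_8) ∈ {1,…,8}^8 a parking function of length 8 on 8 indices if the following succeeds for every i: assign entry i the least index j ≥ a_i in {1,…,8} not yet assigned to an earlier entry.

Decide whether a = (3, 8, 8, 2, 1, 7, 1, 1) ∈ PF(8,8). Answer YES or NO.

Rearranged: b = (1, 1, 1, 2, 3, 7, 8, 8).
  b_1=1 ≤ 1
  b_2=1 ≤ 2
  b_3=1 ≤ 3
  b_4=2 ≤ 4
  b_5=3 ≤ 5
  b_6=7 > 6
  fails at i=6 ⇒ NO

NO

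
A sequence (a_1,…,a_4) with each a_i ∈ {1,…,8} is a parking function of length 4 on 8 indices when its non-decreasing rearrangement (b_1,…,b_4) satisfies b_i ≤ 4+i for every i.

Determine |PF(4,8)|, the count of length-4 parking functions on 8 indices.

3645

#PF = (8−4+1)·(8+1)^(4−1) = 5·729 = 3645 (Konheim–Weiss)
Example (3,3,4,7) → sorted (3,3,4,7): b_i ≤ 4+i ∀i, a PF.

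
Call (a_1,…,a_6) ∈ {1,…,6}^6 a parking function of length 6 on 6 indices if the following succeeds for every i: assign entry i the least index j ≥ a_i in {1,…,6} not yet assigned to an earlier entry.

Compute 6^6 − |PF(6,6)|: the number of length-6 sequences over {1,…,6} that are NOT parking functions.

29849

|PF(6,6)| = (7−6)·7^(6−1) = 1×16807 = 16807 (Pollak)
Check (5,4,4,5,6,4) → sorted (4,4,4,5,5,6): b_1=4>1, not a PF.
So 46656 − 16807 = 29849 fail.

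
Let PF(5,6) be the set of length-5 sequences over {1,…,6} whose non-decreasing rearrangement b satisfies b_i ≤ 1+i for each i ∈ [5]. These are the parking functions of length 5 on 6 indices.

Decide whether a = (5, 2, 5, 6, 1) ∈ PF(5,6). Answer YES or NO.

Rearranged: b = (1, 2, 5, 5, 6).
  b_1=1 ≤ 2
  b_2=2 ≤ 3
  b_3=5 > 4
  fails at i=3 ⇒ NO

NO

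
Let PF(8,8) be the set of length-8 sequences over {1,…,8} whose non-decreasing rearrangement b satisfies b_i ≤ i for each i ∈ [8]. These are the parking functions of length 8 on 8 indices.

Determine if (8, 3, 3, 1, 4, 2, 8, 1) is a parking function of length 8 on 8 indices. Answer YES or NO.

NO

Sorted: b = (1, 1, 2, 3, 3, 4, 8, 8).
  b_1=1 ≤ 1
  b_2=1 ≤ 2
  b_3=2 ≤ 3
  b_4=3 ≤ 4
  b_5=3 ≤ 5
  b_6=4 ≤ 6
  b_7=8 > 7
  fails at i=7 ⇒ NO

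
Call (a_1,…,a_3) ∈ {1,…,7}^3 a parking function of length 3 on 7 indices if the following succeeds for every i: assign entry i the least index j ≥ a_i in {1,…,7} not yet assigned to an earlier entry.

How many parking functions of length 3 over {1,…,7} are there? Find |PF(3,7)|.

|PF| = (8−3)·8^(3−1) = 5·64 = 320 [KW]
Check (4,1,3) → sorted (1,3,4): b_i ≤ 4+i ∀i, a PF.

320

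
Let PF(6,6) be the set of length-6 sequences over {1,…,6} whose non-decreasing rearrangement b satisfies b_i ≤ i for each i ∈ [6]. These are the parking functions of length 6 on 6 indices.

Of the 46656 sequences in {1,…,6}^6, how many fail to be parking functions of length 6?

29849

|PF| = 1·7^5 = 1×16807 = 16807 (Pollak)
E.g. (6,4,1,6,3,1) → sorted (1,1,3,4,6,6): b_5=6>5, not a PF.
6^6 − 16807 = 46656 − 16807 = 29849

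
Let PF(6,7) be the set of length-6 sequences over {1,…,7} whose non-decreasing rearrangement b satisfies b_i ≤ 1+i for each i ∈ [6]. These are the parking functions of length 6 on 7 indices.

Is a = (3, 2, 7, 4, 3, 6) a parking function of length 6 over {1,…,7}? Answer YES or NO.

YES

Sorted: b = (2, 3, 3, 4, 6, 7).
  b_1=2 ≤ 2
  b_2=3 ≤ 3
  b_3=3 ≤ 4
  b_4=4 ≤ 5
  b_5=6 ≤ 6
  b_6=7 ≤ 7
All bounds hold ⇒ YES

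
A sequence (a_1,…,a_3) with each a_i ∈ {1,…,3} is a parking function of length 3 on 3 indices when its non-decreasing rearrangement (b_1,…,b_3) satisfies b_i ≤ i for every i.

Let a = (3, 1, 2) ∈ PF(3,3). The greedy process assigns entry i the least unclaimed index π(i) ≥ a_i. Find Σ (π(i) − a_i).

Σπ = 3·4/2 = 6 (π permutes [3]); Σa = 3+1+2 = 6; disp = 6−6 = 0.

0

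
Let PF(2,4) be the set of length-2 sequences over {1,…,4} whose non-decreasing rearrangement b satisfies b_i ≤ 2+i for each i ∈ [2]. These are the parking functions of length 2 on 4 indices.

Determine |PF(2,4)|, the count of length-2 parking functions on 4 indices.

15

#PF = 3·5^1 = 3×5 = 15 [KW]
Check (1,1) → sorted (1,1): b_i ≤ 2+i ∀i, a PF.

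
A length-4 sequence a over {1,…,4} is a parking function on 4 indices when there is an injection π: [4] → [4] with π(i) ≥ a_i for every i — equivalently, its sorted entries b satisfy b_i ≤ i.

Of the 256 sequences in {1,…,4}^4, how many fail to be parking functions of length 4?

|PF| = (4+1−4)·(4+1)^{4−1} = 1 · 125 = 125 (Pollak)
One tuple (4,2,2,4) → sorted (2,2,4,4): b_1=2>1, not a PF.
Total 256; non-PF = 256−125 = 131

131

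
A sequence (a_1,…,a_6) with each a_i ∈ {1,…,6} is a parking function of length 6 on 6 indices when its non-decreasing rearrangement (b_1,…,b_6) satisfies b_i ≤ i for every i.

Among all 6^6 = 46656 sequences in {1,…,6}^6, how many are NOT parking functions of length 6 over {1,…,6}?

29849

|PF(6,6)| = (6−6+1)·(6+1)^(6−1) = 1·16807 = 16807 (Konheim–Weiss)
Check (4,4,6,6,6,3) → sorted (3,4,4,6,6,6): b_1=3>1, not a PF.
6^6 − 16807 = 46656 − 16807 = 29849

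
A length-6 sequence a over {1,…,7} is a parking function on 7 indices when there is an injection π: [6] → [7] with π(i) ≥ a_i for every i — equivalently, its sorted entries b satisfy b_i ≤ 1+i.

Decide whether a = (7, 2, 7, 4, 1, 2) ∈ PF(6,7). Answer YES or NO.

NO

Sorted: b = (1, 2, 2, 4, 7, 7).
  b_1=1 ≤ 2
  b_2=2 ≤ 3
  b_3=2 ≤ 4
  b_4=4 ≤ 5
  b_5=7 > 6
  fails at i=5 ⇒ NO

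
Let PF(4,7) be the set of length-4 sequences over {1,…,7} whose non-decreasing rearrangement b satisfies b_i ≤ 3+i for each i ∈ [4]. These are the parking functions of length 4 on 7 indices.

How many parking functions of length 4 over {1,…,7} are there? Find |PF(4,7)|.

|PF| = 4·8^3 = 4×512 = 2048 [KW]
Check (5,1,6,1) → sorted (1,1,5,6): b_i ≤ 3+i ∀i, a PF.

2048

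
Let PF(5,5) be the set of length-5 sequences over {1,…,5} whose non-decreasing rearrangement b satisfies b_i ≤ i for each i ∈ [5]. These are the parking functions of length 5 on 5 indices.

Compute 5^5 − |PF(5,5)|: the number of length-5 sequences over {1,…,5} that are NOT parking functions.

1829

#PF = (5+1−5)·(5+1)^{5−1} = 1 · 1296 = 1296
E.g. (2,5,4,3,4) → sorted (2,3,4,4,5): b_1=2>1, not a PF.
5^5 − 1296 = 3125 − 1296 = 1829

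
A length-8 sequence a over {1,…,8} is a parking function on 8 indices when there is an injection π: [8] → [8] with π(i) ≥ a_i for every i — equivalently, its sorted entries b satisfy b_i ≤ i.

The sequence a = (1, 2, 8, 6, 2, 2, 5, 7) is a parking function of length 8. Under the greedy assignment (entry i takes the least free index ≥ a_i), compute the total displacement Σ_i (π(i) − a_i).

Σπ(i) = 1+…+8 = 36; Σa = 1+2+8+6+2+2+5+7 = 33; disp = 36−33 = 3.

3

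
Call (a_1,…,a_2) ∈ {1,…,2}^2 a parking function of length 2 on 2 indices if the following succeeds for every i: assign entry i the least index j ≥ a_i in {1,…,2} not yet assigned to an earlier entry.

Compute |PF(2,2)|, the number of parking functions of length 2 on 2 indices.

3

Count = 1·3^1 = 1·3 = 3 (Konheim–Weiss)
E.g. (1,1) → sorted (1,1): b_i ≤ i ∀i, a PF.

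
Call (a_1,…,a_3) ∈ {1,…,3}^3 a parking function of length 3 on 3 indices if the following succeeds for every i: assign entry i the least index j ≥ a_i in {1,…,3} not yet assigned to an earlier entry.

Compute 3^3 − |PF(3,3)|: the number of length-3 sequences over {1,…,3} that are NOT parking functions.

11

|PF(3,3)| = 1·4^2 = 1·16 = 16
Example (3,3,3) → sorted (3,3,3): b_1=3>1, not a PF.
Total 27; non-PF = 27−16 = 11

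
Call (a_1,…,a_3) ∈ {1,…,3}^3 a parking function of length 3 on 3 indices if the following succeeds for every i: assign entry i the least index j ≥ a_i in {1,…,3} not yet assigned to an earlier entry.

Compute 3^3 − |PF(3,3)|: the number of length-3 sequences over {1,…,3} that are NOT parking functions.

|PF| = (3+1−3)·(3+1)^{3−1} = 1·16 = 16 (Pollak)
E.g. (3,3,3) → sorted (3,3,3): b_1=3>1, not a PF.
3^3 − 16 = 27 − 16 = 11

11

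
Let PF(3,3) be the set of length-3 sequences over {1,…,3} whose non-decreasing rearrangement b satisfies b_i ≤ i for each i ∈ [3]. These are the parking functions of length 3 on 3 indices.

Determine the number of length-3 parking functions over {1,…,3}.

#PF = (3−3+1)·(3+1)^(3−1) = 1·16 = 16
E.g. (1,2,1) → sorted (1,1,2): b_i ≤ i ∀i, a PF.

16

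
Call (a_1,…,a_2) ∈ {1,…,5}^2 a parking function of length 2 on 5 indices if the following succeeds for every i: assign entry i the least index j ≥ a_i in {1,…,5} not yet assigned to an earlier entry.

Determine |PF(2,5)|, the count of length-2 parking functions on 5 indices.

#PF = (6−2)·6^(2−1) = 4·6 = 24 (Pollak)
One tuple (4,3) → sorted (3,4): b_i ≤ 3+i ∀i, a PF.

24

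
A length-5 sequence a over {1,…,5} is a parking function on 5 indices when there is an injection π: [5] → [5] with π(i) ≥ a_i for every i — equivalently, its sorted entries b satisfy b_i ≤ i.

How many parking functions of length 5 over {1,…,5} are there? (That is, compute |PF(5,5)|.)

1296

|PF| = 1·6^4 = 1 · 1296 = 1296 (Konheim–Weiss)
One tuple (4,1,3,5,1) → sorted (1,1,3,4,5): b_i ≤ i ∀i, a PF.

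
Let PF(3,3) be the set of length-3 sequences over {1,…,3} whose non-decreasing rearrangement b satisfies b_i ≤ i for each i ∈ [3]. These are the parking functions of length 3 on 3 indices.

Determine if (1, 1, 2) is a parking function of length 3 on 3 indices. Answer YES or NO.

Sorted: b = (1, 1, 2).
  b_1=1 ≤ 1
  b_2=1 ≤ 2
  b_3=2 ≤ 3
All bounds hold ⇒ YES

YES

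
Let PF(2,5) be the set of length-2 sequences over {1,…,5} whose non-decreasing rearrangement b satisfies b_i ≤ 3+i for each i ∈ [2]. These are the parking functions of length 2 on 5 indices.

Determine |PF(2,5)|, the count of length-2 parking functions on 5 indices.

|PF| = (6−2)·6^(2−1) = 4×6 = 24 (Pollak)
One tuple (5,4) → sorted (4,5): b_i ≤ 3+i ∀i, a PF.

24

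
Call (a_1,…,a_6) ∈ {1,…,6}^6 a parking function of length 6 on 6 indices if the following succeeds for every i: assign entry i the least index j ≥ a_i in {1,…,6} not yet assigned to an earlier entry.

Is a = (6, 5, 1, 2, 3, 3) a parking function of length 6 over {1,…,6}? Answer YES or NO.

YES

Rearranged: b = (1, 2, 3, 3, 5, 6).
  b_1=1 ≤ 1
  b_2=2 ≤ 2
  b_3=3 ≤ 3
  b_4=3 ≤ 4
  b_5=5 ≤ 5
  b_6=6 ≤ 6
All bounds hold ⇒ YES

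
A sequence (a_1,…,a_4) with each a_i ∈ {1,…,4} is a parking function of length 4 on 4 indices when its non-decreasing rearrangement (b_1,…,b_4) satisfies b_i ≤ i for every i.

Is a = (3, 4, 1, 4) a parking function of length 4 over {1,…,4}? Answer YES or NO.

Rearranged: b = (1, 3, 4, 4).
  b_1=1 ≤ 1
  b_2=3 > 2
  fails at i=2 ⇒ NO

NO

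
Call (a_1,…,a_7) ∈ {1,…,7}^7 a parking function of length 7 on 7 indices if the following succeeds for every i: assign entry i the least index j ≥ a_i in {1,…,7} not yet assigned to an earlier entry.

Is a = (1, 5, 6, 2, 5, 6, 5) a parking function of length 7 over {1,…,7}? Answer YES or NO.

Sorted: b = (1, 2, 5, 5, 5, 6, 6).
  b_1=1 ≤ 1
  b_2=2 ≤ 2
  b_3=5 > 3
  fails at i=3 ⇒ NO

NO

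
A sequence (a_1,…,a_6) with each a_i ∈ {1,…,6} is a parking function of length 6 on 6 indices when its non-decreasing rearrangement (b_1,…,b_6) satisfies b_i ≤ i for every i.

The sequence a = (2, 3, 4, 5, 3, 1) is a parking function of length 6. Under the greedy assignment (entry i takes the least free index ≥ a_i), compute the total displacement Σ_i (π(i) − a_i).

Σπ(i) = 1+…+6 = 21; Σa = 2+3+4+5+3+1 = 18; disp = 21−18 = 3.

3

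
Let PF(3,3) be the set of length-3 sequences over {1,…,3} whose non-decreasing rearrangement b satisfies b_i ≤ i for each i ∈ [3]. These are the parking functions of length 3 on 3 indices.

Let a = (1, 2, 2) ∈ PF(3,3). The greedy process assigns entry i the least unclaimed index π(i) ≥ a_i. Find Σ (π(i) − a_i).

1

Σπ(i) = 1+…+3 = 6; Σa = 1+2+2 = 5; disp = 6−5 = 1.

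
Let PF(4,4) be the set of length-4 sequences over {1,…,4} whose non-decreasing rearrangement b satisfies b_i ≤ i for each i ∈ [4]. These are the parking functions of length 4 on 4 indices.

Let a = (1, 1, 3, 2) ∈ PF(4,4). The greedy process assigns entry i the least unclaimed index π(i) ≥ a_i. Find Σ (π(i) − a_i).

3

Σπ(i) = 1+…+4 = 10; Σa = 1+1+3+2 = 7; disp = 10−7 = 3.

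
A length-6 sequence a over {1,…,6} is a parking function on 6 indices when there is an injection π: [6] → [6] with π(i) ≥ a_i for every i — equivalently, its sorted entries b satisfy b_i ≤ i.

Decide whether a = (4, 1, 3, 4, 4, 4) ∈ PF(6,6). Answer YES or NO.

Sorted: b = (1, 3, 4, 4, 4, 4).
  b_1=1 ≤ 1
  b_2=3 > 2
  fails at i=2 ⇒ NO

NO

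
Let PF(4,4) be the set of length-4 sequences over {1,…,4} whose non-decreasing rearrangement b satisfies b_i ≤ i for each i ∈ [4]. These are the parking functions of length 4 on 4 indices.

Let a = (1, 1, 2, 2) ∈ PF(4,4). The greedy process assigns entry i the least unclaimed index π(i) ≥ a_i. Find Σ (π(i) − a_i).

Σπ = 4·5/2 = 10 (π permutes [4]); Σa = 1+1+2+2 = 6; disp = 10−6 = 4.

4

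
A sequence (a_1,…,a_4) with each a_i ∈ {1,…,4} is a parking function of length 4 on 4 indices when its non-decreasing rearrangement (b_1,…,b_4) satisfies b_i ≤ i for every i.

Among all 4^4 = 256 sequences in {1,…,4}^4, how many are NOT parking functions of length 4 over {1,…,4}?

Count = 1·5^3 = 1×125 = 125 (Pollak)
Example (2,2,3,3) → sorted (2,2,3,3): b_1=2>1, not a PF.
Total 256; non-PF = 256−125 = 131

131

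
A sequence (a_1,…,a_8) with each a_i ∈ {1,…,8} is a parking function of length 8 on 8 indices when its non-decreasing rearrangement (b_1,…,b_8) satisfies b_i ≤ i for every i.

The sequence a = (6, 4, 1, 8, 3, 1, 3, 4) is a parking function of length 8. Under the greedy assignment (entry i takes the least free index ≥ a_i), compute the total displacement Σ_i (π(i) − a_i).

6

Σπ(i) = 1+…+8 = 36; Σa = 6+4+1+8+3+1+3+4 = 30; disp = 36−30 = 6.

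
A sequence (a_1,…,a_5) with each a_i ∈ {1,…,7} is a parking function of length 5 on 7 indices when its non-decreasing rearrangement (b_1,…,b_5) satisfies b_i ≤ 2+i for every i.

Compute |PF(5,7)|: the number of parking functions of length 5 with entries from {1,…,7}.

12288

Count = 3·8^4 = 3·4096 = 12288 (Pollak)
E.g. (2,5,5,2,3) → sorted (2,2,3,5,5): b_i ≤ 2+i ∀i, a PF.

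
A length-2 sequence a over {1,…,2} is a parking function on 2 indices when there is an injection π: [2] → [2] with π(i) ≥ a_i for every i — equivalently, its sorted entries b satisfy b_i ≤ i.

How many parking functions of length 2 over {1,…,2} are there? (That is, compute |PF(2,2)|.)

#PF = (2−2+1)·(2+1)^(2−1) = 1·3 = 3 (Pollak)
One tuple (1,2) → sorted (1,2): b_i ≤ i ∀i, a PF.

3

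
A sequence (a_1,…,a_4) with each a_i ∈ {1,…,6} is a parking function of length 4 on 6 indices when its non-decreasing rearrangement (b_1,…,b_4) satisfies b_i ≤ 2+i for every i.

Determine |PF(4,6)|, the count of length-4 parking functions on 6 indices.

|PF| = 3·7^3 = 3·343 = 1029
One tuple (4,5,6,2) → sorted (2,4,5,6): b_i ≤ 2+i ∀i, a PF.

1029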